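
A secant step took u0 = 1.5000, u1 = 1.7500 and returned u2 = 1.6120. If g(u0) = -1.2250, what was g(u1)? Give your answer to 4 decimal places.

The secant line through (1.5000, -1.2250) and (1.7500, g(u1)) crosses zero at u2 = 1.6120.
So (1.5000, -1.2250), (1.7500, g(u1)), (1.6120, 0) are collinear:
g(u1) = -1.2250 · (1.7500 − 1.6120) / (1.5000 − 1.6120) = -1.2250 · (0.138000)/(-0.112000) = 1.509375

1.5094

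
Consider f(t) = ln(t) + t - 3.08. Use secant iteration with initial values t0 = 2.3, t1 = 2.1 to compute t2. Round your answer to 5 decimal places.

2.26363

f(2.3) = 0.0529091, f(2.1) = -0.2380627
t2 = 2.1000000 − (-0.2380627)·(2.1000000 − 2.3000000) / (-0.2380627 − 0.0529091) = 2.1000000 − (0.0476125)/(-0.2909718) = 2.2636328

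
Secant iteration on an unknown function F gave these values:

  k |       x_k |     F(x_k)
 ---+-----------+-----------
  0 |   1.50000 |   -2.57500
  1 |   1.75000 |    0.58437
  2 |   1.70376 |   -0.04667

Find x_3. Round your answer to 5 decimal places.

1.70718

x_3 = 1.70376 − (-0.04667)·(1.70376 − 1.75000) / (-0.04667 − 0.58437)
   = 1.70376 − (0.0021580)/(-0.6310400) = 1.7071798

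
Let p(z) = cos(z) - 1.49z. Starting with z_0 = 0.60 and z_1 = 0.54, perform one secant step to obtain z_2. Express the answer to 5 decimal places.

0.56617

p(0.60) = -0.0686644, p(0.54) = 0.0531087
z_2 = 0.5400000 − 0.0531087·(0.5400000 − 0.6000000) / (0.0531087 − (-0.0686644)) = 0.5400000 − (-0.0031865)/(0.1217731) = 0.5661677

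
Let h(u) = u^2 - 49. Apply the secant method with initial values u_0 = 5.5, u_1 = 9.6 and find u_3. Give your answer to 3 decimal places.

6.959

h(5.5) = -18.75000, h(9.6) = 43.16000
u_2 = 9.60000 − 43.16000·(9.60000 − 5.50000) / (43.16000 − (-18.75000)) = 9.60000 − (176.95600)/(61.91000) = 6.74172
h(6.74172) = -3.54919
u_3 = 6.74172 − (-3.54919)·(6.74172 − 9.60000) / (-3.54919 − 43.16000) = 6.74172 − (10.14456)/(-46.70919) = 6.95891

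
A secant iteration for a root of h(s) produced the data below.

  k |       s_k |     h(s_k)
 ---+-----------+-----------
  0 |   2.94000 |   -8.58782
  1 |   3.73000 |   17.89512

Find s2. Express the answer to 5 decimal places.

3.19618

s2 = 3.73000 − 17.89512·(3.73000 − 2.94000) / (17.89512 − (-8.58782))
   = 3.73000 − (14.1371448)/(26.4829400) = 3.1961792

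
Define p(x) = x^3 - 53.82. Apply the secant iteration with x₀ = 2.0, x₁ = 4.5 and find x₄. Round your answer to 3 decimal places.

p(2.0) = -45.82000, p(4.5) = 37.30500
x₂ = 4.50000 − 37.30500·(4.50000 − 2.00000) / (37.30500 − (-45.82000)) = 4.50000 − (93.26250)/(83.12500) = 3.37805
p(3.37805) = -15.27249
x₃ = 3.37805 − (-15.27249)·(3.37805 − 4.50000) / (-15.27249 − 37.30500) = 3.37805 − (17.13504)/(-52.57749) = 3.70395
p(3.70395) = -3.00477
x₄ = 3.70395 − (-3.00477)·(3.70395 − 3.37805) / (-3.00477 − (-15.27249)) = 3.70395 − (-0.97926)/(12.26772) = 3.78377

3.784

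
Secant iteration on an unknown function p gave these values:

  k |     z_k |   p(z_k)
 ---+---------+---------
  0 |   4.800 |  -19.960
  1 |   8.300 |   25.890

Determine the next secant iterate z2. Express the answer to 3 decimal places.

6.324

z2 = 8.300 − 25.890·(8.300 − 4.800) / (25.890 − (-19.960))
   = 8.300 − (90.61500)/(45.85000) = 6.32366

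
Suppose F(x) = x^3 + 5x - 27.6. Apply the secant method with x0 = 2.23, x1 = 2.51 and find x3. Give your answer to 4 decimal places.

F(2.23) = -5.360433, F(2.51) = 0.763251
x2 = 2.510000 − 0.763251·(2.510000 − 2.230000) / (0.763251 − (-5.360433)) = 2.510000 − (0.213710)/(6.123684) = 2.475101
F(2.475101) = -0.061716
x3 = 2.475101 − (-0.061716)·(2.475101 − 2.510000) / (-0.061716 − 0.763251) = 2.475101 − (0.002154)/(-0.824967) = 2.477712

2.4777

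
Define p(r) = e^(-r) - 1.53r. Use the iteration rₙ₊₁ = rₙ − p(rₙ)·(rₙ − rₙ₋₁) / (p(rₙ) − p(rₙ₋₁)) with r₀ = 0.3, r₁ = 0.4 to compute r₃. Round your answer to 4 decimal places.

p(0.3) = 0.281818, p(0.4) = 0.058320
r₂ = 0.400000 − 0.058320·(0.400000 − 0.300000) / (0.058320 − 0.281818) = 0.400000 − (0.005832)/(-0.223498) = 0.426094
p(0.426094) = 0.001131
r₃ = 0.426094 − 0.001131·(0.426094 − 0.400000) / (0.001131 − 0.058320) = 0.426094 − (0.000030)/(-0.057189) = 0.426610

0.4266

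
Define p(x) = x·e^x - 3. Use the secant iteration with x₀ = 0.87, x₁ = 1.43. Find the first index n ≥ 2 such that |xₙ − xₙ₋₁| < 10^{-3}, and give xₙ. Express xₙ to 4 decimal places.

p(0.87) = -0.923388, p(1.43) = 2.975540
x₂ = 1.430000 − 2.975540·(0.560000)/(3.898927) = 1.002625;  |Δ| = 0.427375
p(1.002625) = -0.267417
x₃ = 1.002625 − (-0.267417)·(-0.427375)/(-3.242956) = 1.037867;  |Δ| = 0.035242
p(1.037867) = -0.069905
x₄ = 1.037867 − (-0.069905)·(0.035242)/(0.197511) = 1.050340;  |Δ| = 0.012473
p(1.050340) = 0.002527
x₅ = 1.050340 − 0.002527·(0.012473)/(0.072432) = 1.049905;  |Δ| = 0.000435
|x₅ − x₄| = 0.000435 < 10^{-3}

n = 5, xₙ = 1.0499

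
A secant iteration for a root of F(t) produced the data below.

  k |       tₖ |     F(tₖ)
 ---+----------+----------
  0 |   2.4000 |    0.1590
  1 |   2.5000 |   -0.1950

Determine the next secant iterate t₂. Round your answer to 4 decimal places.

t₂ = 2.5000 − (-0.1950)·(2.5000 − 2.4000) / (-0.1950 − 0.1590)
   = 2.5000 − (-0.019500)/(-0.354000) = 2.444915

2.4449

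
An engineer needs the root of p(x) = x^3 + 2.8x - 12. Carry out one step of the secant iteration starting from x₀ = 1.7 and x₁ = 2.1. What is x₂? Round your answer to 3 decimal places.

1.870

p(1.7) = -2.32700, p(2.1) = 3.14100
x₂ = 2.10000 − 3.14100·(2.10000 − 1.70000) / (3.14100 − (-2.32700)) = 2.10000 − (1.25640)/(5.46800) = 1.87023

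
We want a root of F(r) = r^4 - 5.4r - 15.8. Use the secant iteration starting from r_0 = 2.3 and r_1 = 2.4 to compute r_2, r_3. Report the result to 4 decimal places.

2.3051, 2.3054

F(2.3) = -0.235900, F(2.4) = 4.417600
r_2 = 2.400000 − 4.417600·(2.400000 − 2.300000) / (4.417600 − (-0.235900)) = 2.400000 − (0.441760)/(4.653500) = 2.305069
F(2.305069) = -0.015745
r_3 = 2.305069 − (-0.015745)·(2.305069 − 2.400000) / (-0.015745 − 4.417600) = 2.305069 − (0.001495)/(-4.433345) = 2.305406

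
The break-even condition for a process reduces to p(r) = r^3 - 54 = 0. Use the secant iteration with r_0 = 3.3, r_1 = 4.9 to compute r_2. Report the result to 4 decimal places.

3.6537

p(3.3) = -18.063000, p(4.9) = 63.649000
r_2 = 4.900000 − 63.649000·(4.900000 − 3.300000) / (63.649000 − (-18.063000)) = 4.900000 − (101.838400)/(81.712000) = 3.653691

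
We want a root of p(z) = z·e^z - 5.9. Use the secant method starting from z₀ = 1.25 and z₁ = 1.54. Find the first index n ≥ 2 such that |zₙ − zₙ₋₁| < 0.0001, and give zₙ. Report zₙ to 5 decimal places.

n = 5, zₙ = 1.42252

p(1.25) = -1.5370713, p(1.54) = 1.2834690
z₂ = 1.5400000 − 1.2834690·(0.2900000)/(2.8205403) = 1.4080373;  |Δ| = 0.1319627
p(1.4080373) = -0.1440500
z₃ = 1.4080373 − (-0.1440500)·(-0.1319627)/(-1.4275190) = 1.4213536;  |Δ| = 0.0133163
p(1.4213536) = -0.0117240
z₄ = 1.4213536 − (-0.0117240)·(0.0133163)/(0.1323259) = 1.4225334;  |Δ| = 0.0011798
p(1.4225334) = 0.0001206
z₅ = 1.4225334 − 0.0001206·(0.0011798)/(0.0118446) = 1.4225214;  |Δ| = 0.0000120
|z₅ − z₄| = 0.0000120 < 0.0001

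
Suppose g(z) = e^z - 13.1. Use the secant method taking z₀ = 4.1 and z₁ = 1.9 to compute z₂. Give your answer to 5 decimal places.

g(4.1) = 47.2402876, g(1.9) = -6.4141056
z₂ = 1.9000000 − (-6.4141056)·(1.9000000 − 4.1000000) / (-6.4141056 − 47.2402876) = 1.9000000 − (14.1110322)/(-53.6543932) = 2.1629986

2.16300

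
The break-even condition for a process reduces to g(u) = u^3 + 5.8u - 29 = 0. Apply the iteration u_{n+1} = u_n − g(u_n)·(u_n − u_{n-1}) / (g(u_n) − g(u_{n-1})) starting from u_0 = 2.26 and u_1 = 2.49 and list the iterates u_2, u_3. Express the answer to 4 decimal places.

2.4513, 2.4535

g(2.26) = -4.348824, g(2.49) = 0.880249
u_2 = 2.490000 − 0.880249·(2.490000 − 2.260000) / (0.880249 − (-4.348824)) = 2.490000 − (0.202457)/(5.229073) = 2.451282
g(2.451282) = -0.053333
u_3 = 2.451282 − (-0.053333)·(2.451282 − 2.490000) / (-0.053333 − 0.880249) = 2.451282 − (0.002065)/(-0.933582) = 2.453494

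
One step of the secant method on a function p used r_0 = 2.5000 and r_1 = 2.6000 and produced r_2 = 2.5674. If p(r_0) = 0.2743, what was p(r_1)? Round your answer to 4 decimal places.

The secant line through (2.5000, 0.2743) and (2.6000, p(r_1)) crosses zero at r_2 = 2.5674.
So (2.5000, 0.2743), (2.6000, p(r_1)), (2.5674, 0) are collinear:
p(r_1) = 0.2743 · (2.6000 − 2.5674) / (2.5000 − 2.5674) = 0.2743 · (0.032600)/(-0.067400) = -0.132673

-0.1327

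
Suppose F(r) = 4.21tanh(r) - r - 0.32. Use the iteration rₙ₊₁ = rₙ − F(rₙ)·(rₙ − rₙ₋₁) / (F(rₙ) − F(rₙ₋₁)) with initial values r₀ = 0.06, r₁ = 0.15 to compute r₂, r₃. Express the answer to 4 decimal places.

F(0.06) = -0.127703, F(0.15) = 0.156806
r₂ = 0.150000 − 0.156806·(0.150000 − 0.060000) / (0.156806 − (-0.127703)) = 0.150000 − (0.014113)/(0.284509) = 0.100397
F(0.100397) = 0.000859
r₃ = 0.100397 − 0.000859·(0.100397 − 0.150000) / (0.000859 − 0.156806) = 0.100397 − (-0.000043)/(-0.155947) = 0.100123

0.1004, 0.1001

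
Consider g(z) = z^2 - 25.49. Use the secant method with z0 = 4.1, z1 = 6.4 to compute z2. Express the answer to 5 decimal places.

4.92667

g(4.1) = -8.6800000, g(6.4) = 15.4700000
z2 = 6.4000000 − 15.4700000·(6.4000000 − 4.1000000) / (15.4700000 − (-8.6800000)) = 6.4000000 − (35.5810000)/(24.1500000) = 4.9266667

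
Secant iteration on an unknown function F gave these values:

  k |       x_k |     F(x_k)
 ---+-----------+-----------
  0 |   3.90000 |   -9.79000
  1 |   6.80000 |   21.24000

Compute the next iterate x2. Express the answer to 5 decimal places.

x2 = 6.80000 − 21.24000·(6.80000 − 3.90000) / (21.24000 − (-9.79000))
   = 6.80000 − (61.5960000)/(31.0300000) = 4.8149533

4.81495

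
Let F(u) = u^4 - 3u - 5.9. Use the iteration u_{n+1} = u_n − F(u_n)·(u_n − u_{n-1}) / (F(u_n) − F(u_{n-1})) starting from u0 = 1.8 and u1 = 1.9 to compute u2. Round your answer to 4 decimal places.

F(1.8) = -0.802400, F(1.9) = 1.432100
u2 = 1.900000 − 1.432100·(1.900000 − 1.800000) / (1.432100 − (-0.802400)) = 1.900000 − (0.143210)/(2.234500) = 1.835910

1.8359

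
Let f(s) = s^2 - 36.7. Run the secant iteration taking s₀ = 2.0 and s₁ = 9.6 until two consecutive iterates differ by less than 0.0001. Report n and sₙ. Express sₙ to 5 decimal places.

f(2.0) = -32.7000000, f(9.6) = 55.4600000
s₂ = 9.6000000 − 55.4600000·(7.6000000)/(88.1600000) = 4.8189655;  |Δ| = 4.7810345
f(4.8189655) = -13.4775713
s₃ = 4.8189655 − (-13.4775713)·(-4.7810345)/(-68.9375713) = 5.7536769;  |Δ| = 0.9347114
f(5.7536769) = -3.5952020
s₄ = 5.7536769 − (-3.5952020)·(0.9347114)/(9.8823693) = 6.0937245;  |Δ| = 0.3400476
f(6.0937245) = 0.4334788
s₅ = 6.0937245 − 0.4334788·(0.3400476)/(4.0286808) = 6.0571360;  |Δ| = 0.0365885
f(6.0571360) = -0.0111031
s₆ = 6.0571360 − (-0.0111031)·(-0.0365885)/(-0.4445819) = 6.0580498;  |Δ| = 0.0009138
f(6.0580498) = -0.0000326
s₇ = 6.0580498 − (-0.0000326)·(0.0009138)/(0.0110705) = 6.0580525;  |Δ| = 0.0000027
|s₇ − s₆| = 0.0000027 < 0.0001

n = 7, sₙ = 6.05805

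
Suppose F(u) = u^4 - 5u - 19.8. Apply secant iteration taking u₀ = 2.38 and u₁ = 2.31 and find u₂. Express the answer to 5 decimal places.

F(2.38) = 0.3854274, F(2.31) = -2.8760368
u₂ = 2.3100000 − (-2.8760368)·(2.3100000 − 2.3800000) / (-2.8760368 − 0.3854274) = 2.3100000 − (0.2013226)/(-3.2614641) = 2.3717277

2.37173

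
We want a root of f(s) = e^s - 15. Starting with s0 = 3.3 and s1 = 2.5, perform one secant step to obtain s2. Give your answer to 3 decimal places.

2.651

f(3.3) = 12.11264, f(2.5) = -2.81751
s2 = 2.50000 − (-2.81751)·(2.50000 − 3.30000) / (-2.81751 − 12.11264) = 2.50000 − (2.25400)/(-14.93014) = 2.65097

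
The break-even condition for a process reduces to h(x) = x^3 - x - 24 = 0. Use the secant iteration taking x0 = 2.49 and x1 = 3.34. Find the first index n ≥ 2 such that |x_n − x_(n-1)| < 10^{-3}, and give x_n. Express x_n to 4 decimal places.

n = 5, x_n = 3.0000

h(2.49) = -11.051751, h(3.34) = 9.919704
x2 = 3.340000 − 9.919704·(0.850000)/(20.971455) = 2.937942;  |Δ| = 0.402058
h(2.937942) = -1.579095
x3 = 2.937942 − (-1.579095)·(-0.402058)/(-11.498799) = 2.993155;  |Δ| = 0.055213
h(2.993155) = -0.177546
x4 = 2.993155 − (-0.177546)·(0.055213)/(1.401549) = 3.000149;  |Δ| = 0.006994
h(3.000149) = 0.003886
x5 = 3.000149 − 0.003886·(0.006994)/(0.181432) = 3.000000;  |Δ| = 0.000150
|x5 − x4| = 0.000150 < 10^{-3}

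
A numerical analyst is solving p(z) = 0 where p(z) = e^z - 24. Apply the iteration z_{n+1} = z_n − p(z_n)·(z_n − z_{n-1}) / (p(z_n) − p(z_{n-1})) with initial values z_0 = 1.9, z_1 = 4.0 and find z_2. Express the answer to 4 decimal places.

2.6589

p(1.9) = -17.314106, p(4.0) = 30.598150
z_2 = 4.000000 − 30.598150·(4.000000 − 1.900000) / (30.598150 − (-17.314106)) = 4.000000 − (64.256115)/(47.912256) = 2.658879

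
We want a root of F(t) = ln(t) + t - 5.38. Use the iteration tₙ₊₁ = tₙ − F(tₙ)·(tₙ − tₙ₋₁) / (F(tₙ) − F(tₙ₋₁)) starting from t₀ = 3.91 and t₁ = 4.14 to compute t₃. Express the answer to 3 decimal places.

3.995

F(3.91) = -0.10646, F(4.14) = 0.18070
t₂ = 4.14000 − 0.18070·(4.14000 − 3.91000) / (0.18070 − (-0.10646)) = 4.14000 − (0.04156)/(0.28716) = 3.99527
F(3.99527) = 0.00038
t₃ = 3.99527 − 0.00038·(3.99527 − 4.14000) / (0.00038 − 0.18070) = 3.99527 − (-0.00006)/(-0.18031) = 3.99496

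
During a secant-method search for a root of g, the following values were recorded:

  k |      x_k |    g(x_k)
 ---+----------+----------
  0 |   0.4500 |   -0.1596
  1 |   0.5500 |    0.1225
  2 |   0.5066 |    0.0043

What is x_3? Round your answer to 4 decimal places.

0.5050

x_3 = 0.5066 − 0.0043·(0.5066 − 0.5500) / (0.0043 − 0.1225)
   = 0.5066 − (-0.000187)/(-0.118200) = 0.505021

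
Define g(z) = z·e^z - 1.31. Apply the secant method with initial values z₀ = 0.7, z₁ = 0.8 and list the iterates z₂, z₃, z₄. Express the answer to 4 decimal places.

0.6731, 0.6705, 0.6702

g(0.7) = 0.099627, g(0.8) = 0.470433
z₂ = 0.800000 − 0.470433·(0.800000 − 0.700000) / (0.470433 − 0.099627) = 0.800000 − (0.047043)/(0.370806) = 0.673132
g(0.673132) = 0.009587
z₃ = 0.673132 − 0.009587·(0.673132 − 0.800000) / (0.009587 − 0.470433) = 0.673132 − (-0.001216)/(-0.460846) = 0.670493
g(0.670493) = 0.000949
z₄ = 0.670493 − 0.000949·(0.670493 − 0.673132) / (0.000949 − 0.009587) = 0.670493 − (-0.000003)/(-0.008639) = 0.670203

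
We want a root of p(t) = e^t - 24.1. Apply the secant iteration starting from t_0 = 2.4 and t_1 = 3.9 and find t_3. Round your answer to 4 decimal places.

p(2.4) = -13.076824, p(3.9) = 25.302449
t_2 = 3.900000 − 25.302449·(3.900000 − 2.400000) / (25.302449 − (-13.076824)) = 3.900000 − (37.953674)/(38.379273) = 2.911089
p(2.911089) = -5.723195
t_3 = 2.911089 − (-5.723195)·(2.911089 − 3.900000) / (-5.723195 − 25.302449) = 2.911089 − (5.659728)/(-31.025644) = 3.093510

3.0935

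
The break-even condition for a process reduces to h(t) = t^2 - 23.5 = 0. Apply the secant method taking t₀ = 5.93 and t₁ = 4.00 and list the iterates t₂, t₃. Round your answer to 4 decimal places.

4.7553, 4.8566

h(5.93) = 11.664900, h(4.00) = -7.500000
t₂ = 4.000000 − (-7.500000)·(4.000000 − 5.930000) / (-7.500000 − 11.664900) = 4.000000 − (14.475000)/(-19.164900) = 4.755287
h(4.755287) = -0.887245
t₃ = 4.755287 − (-0.887245)·(4.755287 − 4.000000) / (-0.887245 − (-7.500000)) = 4.755287 − (-0.670125)/(6.612755) = 4.856625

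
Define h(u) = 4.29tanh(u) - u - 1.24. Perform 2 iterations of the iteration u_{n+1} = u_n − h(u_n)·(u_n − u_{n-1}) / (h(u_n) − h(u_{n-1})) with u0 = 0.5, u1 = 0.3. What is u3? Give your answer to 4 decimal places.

0.4040

h(0.5) = 0.242483, h(0.3) = -0.290269
u2 = 0.300000 − (-0.290269)·(0.300000 − 0.500000) / (-0.290269 − 0.242483) = 0.300000 − (0.058054)/(-0.532751) = 0.408970
h(0.408970) = 0.013824
u3 = 0.408970 − 0.013824·(0.408970 − 0.300000) / (0.013824 − (-0.290269)) = 0.408970 − (0.001506)/(0.304093) = 0.404016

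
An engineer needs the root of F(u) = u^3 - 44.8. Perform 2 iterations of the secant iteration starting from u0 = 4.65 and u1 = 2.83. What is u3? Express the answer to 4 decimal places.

F(4.65) = 55.744625, F(2.83) = -22.134813
u2 = 2.830000 − (-22.134813)·(2.830000 − 4.650000) / (-22.134813 − 55.744625) = 2.830000 − (40.285360)/(-77.879438) = 3.347279
F(3.347279) = -7.296176
u3 = 3.347279 − (-7.296176)·(3.347279 − 2.830000) / (-7.296176 − (-22.134813)) = 3.347279 − (-3.774155)/(14.838637) = 3.601625

3.6016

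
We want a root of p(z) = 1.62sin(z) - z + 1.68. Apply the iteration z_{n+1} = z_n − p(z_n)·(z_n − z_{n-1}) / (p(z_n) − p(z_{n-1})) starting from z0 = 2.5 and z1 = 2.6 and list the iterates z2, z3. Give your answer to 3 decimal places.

2.564, 2.564

p(2.5) = 0.14952, p(2.6) = -0.08489
z2 = 2.60000 − (-0.08489)·(2.60000 − 2.50000) / (-0.08489 − 0.14952) = 2.60000 − (-0.00849)/(-0.23441) = 2.56379
p(2.56379) = 0.00104
z3 = 2.56379 − 0.00104·(2.56379 − 2.60000) / (0.00104 − (-0.08489)) = 2.56379 − (-0.00004)/(0.08592) = 2.56422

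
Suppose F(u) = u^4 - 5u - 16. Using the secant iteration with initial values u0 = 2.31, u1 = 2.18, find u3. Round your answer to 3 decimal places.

F(2.31) = 0.92396, F(2.18) = -4.31469
u2 = 2.18000 − (-4.31469)·(2.18000 − 2.31000) / (-4.31469 − 0.92396) = 2.18000 − (0.56091)/(-5.23866) = 2.28707
F(2.28707) = -0.07518
u3 = 2.28707 − (-0.07518)·(2.28707 − 2.18000) / (-0.07518 − (-4.31469)) = 2.28707 − (-0.00805)/(4.23951) = 2.28897

2.289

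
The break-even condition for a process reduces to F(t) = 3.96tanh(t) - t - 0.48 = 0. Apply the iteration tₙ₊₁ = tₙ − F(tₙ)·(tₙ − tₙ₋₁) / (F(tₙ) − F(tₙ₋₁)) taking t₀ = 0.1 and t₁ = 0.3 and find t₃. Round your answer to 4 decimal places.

0.1640

F(0.1) = -0.185315, F(0.3) = 0.373598
t₂ = 0.300000 − 0.373598·(0.300000 − 0.100000) / (0.373598 − (-0.185315)) = 0.300000 − (0.074720)/(0.558913) = 0.166313
F(0.166313) = 0.006279
t₃ = 0.166313 − 0.006279·(0.166313 − 0.300000) / (0.006279 − 0.373598) = 0.166313 − (-0.000839)/(-0.367318) = 0.164027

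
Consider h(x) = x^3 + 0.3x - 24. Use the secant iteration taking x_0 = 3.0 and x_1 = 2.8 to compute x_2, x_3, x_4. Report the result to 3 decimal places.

h(3.0) = 3.90000, h(2.8) = -1.20800
x_2 = 2.80000 − (-1.20800)·(2.80000 − 3.00000) / (-1.20800 − 3.90000) = 2.80000 − (0.24160)/(-5.10800) = 2.84730
h(2.84730) = -0.06246
x_3 = 2.84730 − (-0.06246)·(2.84730 − 2.80000) / (-0.06246 − (-1.20800)) = 2.84730 − (-0.00295)/(1.14554) = 2.84988
h(2.84988) = 0.00109
x_4 = 2.84988 − 0.00109·(2.84988 − 2.84730) / (0.00109 − (-0.06246)) = 2.84988 − (0.00000)/(0.06355) = 2.84983

2.847, 2.850, 2.850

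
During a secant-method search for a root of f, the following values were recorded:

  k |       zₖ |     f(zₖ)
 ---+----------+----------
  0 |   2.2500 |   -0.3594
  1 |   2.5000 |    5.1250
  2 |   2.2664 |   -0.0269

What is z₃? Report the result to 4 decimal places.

2.2676

z₃ = 2.2664 − (-0.0269)·(2.2664 − 2.5000) / (-0.0269 − 5.1250)
   = 2.2664 − (0.006284)/(-5.151900) = 2.267620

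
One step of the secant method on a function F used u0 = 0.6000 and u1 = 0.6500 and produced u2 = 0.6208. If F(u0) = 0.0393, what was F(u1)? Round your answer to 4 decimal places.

The secant line through (0.6000, 0.0393) and (0.6500, F(u1)) crosses zero at u2 = 0.6208.
So (0.6000, 0.0393), (0.6500, F(u1)), (0.6208, 0) are collinear:
F(u1) = 0.0393 · (0.6500 − 0.6208) / (0.6000 − 0.6208) = 0.0393 · (0.029200)/(-0.020800) = -0.055171

-0.0552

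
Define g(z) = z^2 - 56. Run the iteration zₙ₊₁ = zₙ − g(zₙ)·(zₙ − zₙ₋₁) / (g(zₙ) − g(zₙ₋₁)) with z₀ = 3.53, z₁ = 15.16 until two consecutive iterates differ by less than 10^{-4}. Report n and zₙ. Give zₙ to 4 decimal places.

g(3.53) = -43.539100, g(15.16) = 173.825600
z₂ = 15.160000 − 173.825600·(11.630000)/(217.364700) = 5.859540;  |Δ| = 9.300460
g(5.859540) = -21.665793
z₃ = 5.859540 − (-21.665793)·(-9.300460)/(-195.491393) = 6.890285;  |Δ| = 1.030745
g(6.890285) = -8.523970
z₄ = 6.890285 − (-8.523970)·(1.030745)/(13.141823) = 7.558841;  |Δ| = 0.668556
g(7.558841) = 1.136078
z₅ = 7.558841 − 1.136078·(0.668556)/(9.660048) = 7.480215;  |Δ| = 0.078626
g(7.480215) = -0.046384
z₆ = 7.480215 − (-0.046384)·(-0.078626)/(-1.182462) = 7.483299;  |Δ| = 0.003084
g(7.483299) = -0.000233
z₇ = 7.483299 − (-0.000233)·(0.003084)/(0.046151) = 7.483315;  |Δ| = 0.000016
|z₇ − z₆| = 0.000016 < 10^{-4}

n = 7, zₙ = 7.4833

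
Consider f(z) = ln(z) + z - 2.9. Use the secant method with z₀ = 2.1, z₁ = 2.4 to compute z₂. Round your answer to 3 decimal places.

f(2.1) = -0.05806, f(2.4) = 0.37547
z₂ = 2.40000 − 0.37547·(2.40000 − 2.10000) / (0.37547 − (-0.05806)) = 2.40000 − (0.11264)/(0.43353) = 2.14018

2.140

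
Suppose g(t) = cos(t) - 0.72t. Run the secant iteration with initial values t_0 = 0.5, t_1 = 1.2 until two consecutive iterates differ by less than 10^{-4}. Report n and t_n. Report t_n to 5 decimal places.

n = 5, t_n = 0.88238

g(0.5) = 0.5175826, g(1.2) = -0.5016422
t_2 = 1.2000000 − (-0.5016422)·(0.7000000)/(-1.0192248) = 0.8554739;  |Δ| = 0.3445261
g(0.8554739) = 0.0399197
t_3 = 0.8554739 − 0.0399197·(-0.3445261)/(0.5415619) = 0.8808696;  |Δ| = 0.0253957
g(0.8808696) = 0.0022545
t_4 = 0.8808696 − 0.0022545·(0.0253957)/(-0.0376652) = 0.8823897;  |Δ| = 0.0015201
g(0.8823897) = -0.0000131
t_5 = 0.8823897 − (-0.0000131)·(0.0015201)/(-0.0022677) = 0.8823809;  |Δ| = 0.0000088
|t_5 − t_4| = 0.0000088 < 10^{-4}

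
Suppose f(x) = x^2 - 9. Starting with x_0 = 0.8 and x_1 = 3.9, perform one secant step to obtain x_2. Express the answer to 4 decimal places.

2.5787

f(0.8) = -8.360000, f(3.9) = 6.210000
x_2 = 3.900000 − 6.210000·(3.900000 − 0.800000) / (6.210000 − (-8.360000)) = 3.900000 − (19.251000)/(14.570000) = 2.578723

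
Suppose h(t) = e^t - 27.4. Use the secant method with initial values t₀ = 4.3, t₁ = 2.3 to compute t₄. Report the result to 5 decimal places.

h(4.3) = 46.2997937, h(2.3) = -17.4258175
t₂ = 2.3000000 − (-17.4258175)·(2.3000000 − 4.3000000) / (-17.4258175 − 46.2997937) = 2.3000000 − (34.8516351)/(-63.7256112) = 2.8469015
h(2.8469015) = -10.1657007
t₃ = 2.8469015 − (-10.1657007)·(2.8469015 − 2.3000000) / (-10.1657007 − (-17.4258175)) = 2.8469015 − (-5.5596374)/(7.2601168) = 3.6126795
h(3.6126795) = 9.6652360
t₄ = 3.6126795 − 9.6652360·(3.6126795 − 2.8469015) / (9.6652360 − (-10.1657007)) = 3.6126795 − (7.4014246)/(19.8309367) = 3.2394533

3.23945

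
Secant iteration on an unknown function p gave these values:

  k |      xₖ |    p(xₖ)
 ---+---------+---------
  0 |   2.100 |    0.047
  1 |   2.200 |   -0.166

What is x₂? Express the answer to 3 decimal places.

2.122

x₂ = 2.200 − (-0.166)·(2.200 − 2.100) / (-0.166 − 0.047)
   = 2.200 − (-0.01660)/(-0.21300) = 2.12207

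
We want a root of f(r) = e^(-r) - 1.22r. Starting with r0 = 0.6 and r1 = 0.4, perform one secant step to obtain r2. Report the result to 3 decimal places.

0.500

f(0.6) = -0.18319, f(0.4) = 0.18232
r2 = 0.40000 − 0.18232·(0.40000 − 0.60000) / (0.18232 − (-0.18319)) = 0.40000 − (-0.03646)/(0.36551) = 0.49976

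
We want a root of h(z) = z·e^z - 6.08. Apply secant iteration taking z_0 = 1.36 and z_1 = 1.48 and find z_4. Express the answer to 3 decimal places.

1.440

h(1.36) = -0.78118, h(1.48) = 0.42156
z_2 = 1.48000 − 0.42156·(1.48000 − 1.36000) / (0.42156 − (-0.78118)) = 1.48000 − (0.05059)/(1.20274) = 1.43794
h(1.43794) = -0.02338
z_3 = 1.43794 − (-0.02338)·(1.43794 − 1.48000) / (-0.02338 − 0.42156) = 1.43794 − (0.00098)/(-0.44494) = 1.44015
h(1.44015) = -0.00065
z_4 = 1.44015 − (-0.00065)·(1.44015 − 1.43794) / (-0.00065 − (-0.02338)) = 1.44015 − (0.00000)/(0.02273) = 1.44021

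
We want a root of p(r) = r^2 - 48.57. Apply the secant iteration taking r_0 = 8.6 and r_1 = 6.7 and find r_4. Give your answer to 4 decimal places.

p(8.6) = 25.390000, p(6.7) = -3.680000
r_2 = 6.700000 − (-3.680000)·(6.700000 − 8.600000) / (-3.680000 − 25.390000) = 6.700000 − (6.992000)/(-29.070000) = 6.940523
p(6.940523) = -0.399142
r_3 = 6.940523 − (-0.399142)·(6.940523 − 6.700000) / (-0.399142 − (-3.680000)) = 6.940523 − (-0.096003)/(3.280858) = 6.969784
p(6.969784) = 0.007894
r_4 = 6.969784 − 0.007894·(6.969784 − 6.940523) / (0.007894 − (-0.399142)) = 6.969784 − (0.000231)/(0.407037) = 6.969217

6.9692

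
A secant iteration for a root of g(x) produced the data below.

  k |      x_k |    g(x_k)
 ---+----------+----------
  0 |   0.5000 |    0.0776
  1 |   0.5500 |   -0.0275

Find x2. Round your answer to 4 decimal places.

x2 = 0.5500 − (-0.0275)·(0.5500 − 0.5000) / (-0.0275 − 0.0776)
   = 0.5500 − (-0.001375)/(-0.105100) = 0.536917

0.5369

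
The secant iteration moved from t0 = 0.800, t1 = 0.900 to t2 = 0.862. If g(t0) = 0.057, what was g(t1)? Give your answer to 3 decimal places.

-0.035

The secant line through (0.800, 0.057) and (0.900, g(t1)) crosses zero at t2 = 0.862.
So (0.800, 0.057), (0.900, g(t1)), (0.862, 0) are collinear:
g(t1) = 0.057 · (0.900 − 0.862) / (0.800 − 0.862) = 0.057 · (0.03800)/(-0.06200) = -0.03494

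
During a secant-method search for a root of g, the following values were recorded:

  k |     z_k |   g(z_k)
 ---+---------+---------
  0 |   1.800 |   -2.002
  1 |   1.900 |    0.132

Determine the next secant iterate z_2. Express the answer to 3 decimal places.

z_2 = 1.900 − 0.132·(1.900 − 1.800) / (0.132 − (-2.002))
   = 1.900 − (0.01320)/(2.13400) = 1.89381

1.894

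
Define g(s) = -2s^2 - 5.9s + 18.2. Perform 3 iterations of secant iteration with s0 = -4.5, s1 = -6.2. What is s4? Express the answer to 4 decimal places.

g(-4.5) = 4.250000, g(-6.2) = -22.100000
s2 = -6.200000 − (-22.100000)·(-6.200000 − (-4.500000)) / (-22.100000 − 4.250000) = -6.200000 − (37.570000)/(-26.350000) = -4.774194
g(-4.774194) = 0.781894
s3 = -4.774194 − 0.781894·(-4.774194 − (-6.200000)) / (0.781894 − (-22.100000)) = -4.774194 − (1.114829)/(22.881894) = -4.822915
g(-4.822915) = 0.134186
s4 = -4.822915 − 0.134186·(-4.822915 − (-4.774194)) / (0.134186 − 0.781894) = -4.822915 − (-0.006538)/(-0.647708) = -4.833008

-4.8330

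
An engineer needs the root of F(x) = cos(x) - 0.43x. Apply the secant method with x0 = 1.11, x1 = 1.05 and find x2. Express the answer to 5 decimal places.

1.08512

F(1.11) = -0.0326385, F(1.05) = 0.0460710
x2 = 1.0500000 − 0.0460710·(1.0500000 − 1.1100000) / (0.0460710 − (-0.0326385)) = 1.0500000 − (-0.0027643)/(0.0787095) = 1.0851198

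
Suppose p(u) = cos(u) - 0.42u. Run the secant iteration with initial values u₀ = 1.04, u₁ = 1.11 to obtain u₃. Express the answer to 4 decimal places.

p(1.04) = 0.069420, p(1.11) = -0.021538
u₂ = 1.110000 − (-0.021538)·(1.110000 − 1.040000) / (-0.021538 − 0.069420) = 1.110000 − (-0.001508)/(-0.090959) = 1.093424
p(1.093424) = 0.000208
u₃ = 1.093424 − 0.000208·(1.093424 − 1.110000) / (0.000208 − (-0.021538)) = 1.093424 − (-0.000003)/(0.021747) = 1.093583

1.0936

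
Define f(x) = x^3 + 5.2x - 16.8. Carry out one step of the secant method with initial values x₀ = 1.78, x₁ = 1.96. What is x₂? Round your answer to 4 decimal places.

1.9013

f(1.78) = -1.904248, f(1.96) = 0.921536
x₂ = 1.960000 − 0.921536·(1.960000 − 1.780000) / (0.921536 − (-1.904248)) = 1.960000 − (0.165876)/(2.825784) = 1.901299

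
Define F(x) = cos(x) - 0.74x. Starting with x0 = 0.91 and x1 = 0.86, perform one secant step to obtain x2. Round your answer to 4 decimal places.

0.8706

F(0.91) = -0.059654, F(0.86) = 0.016037
x2 = 0.860000 − 0.016037·(0.860000 − 0.910000) / (0.016037 − (-0.059654)) = 0.860000 − (-0.000802)/(0.075692) = 0.870594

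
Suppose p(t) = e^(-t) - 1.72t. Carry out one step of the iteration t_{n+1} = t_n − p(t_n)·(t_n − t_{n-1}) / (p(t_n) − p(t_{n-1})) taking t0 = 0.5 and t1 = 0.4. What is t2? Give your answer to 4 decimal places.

0.3925

p(0.5) = -0.253469, p(0.4) = -0.017680
t2 = 0.400000 − (-0.017680)·(0.400000 − 0.500000) / (-0.017680 − (-0.253469)) = 0.400000 − (0.001768)/(0.235789) = 0.392502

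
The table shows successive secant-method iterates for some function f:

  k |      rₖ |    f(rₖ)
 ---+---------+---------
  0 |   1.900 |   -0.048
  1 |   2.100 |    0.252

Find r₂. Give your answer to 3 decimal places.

r₂ = 2.100 − 0.252·(2.100 − 1.900) / (0.252 − (-0.048))
   = 2.100 − (0.05040)/(0.30000) = 1.93200

1.932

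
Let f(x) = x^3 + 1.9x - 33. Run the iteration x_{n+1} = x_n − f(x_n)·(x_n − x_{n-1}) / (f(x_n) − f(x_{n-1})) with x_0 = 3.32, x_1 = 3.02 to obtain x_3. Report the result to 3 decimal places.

f(3.32) = 9.90237, f(3.02) = 0.28161
x_2 = 3.02000 − 0.28161·(3.02000 − 3.32000) / (0.28161 − 9.90237) = 3.02000 − (-0.08448)/(-9.62076) = 3.01122
f(3.01122) = 0.02536
x_3 = 3.01122 − 0.02536·(3.01122 − 3.02000) / (0.02536 − 0.28161) = 3.01122 − (-0.00022)/(-0.25625) = 3.01035

3.010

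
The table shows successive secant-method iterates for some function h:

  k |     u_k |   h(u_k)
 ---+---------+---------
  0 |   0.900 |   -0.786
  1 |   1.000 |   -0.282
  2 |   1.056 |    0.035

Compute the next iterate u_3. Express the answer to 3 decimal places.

1.050

u_3 = 1.056 − 0.035·(1.056 − 1.000) / (0.035 − (-0.282))
   = 1.056 − (0.00196)/(0.31700) = 1.04982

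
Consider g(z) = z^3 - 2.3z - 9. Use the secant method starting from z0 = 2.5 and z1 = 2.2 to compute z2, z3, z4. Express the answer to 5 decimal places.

g(2.5) = 0.8750000, g(2.2) = -3.4120000
z2 = 2.2000000 − (-3.4120000)·(2.2000000 − 2.5000000) / (-3.4120000 − 0.8750000) = 2.2000000 − (1.0236000)/(-4.2870000) = 2.4387684
g(2.4387684) = -0.1043701
z3 = 2.4387684 − (-0.1043701)·(2.4387684 − 2.2000000) / (-0.1043701 − (-3.4120000)) = 2.4387684 − (-0.0249203)/(3.3076299) = 2.4463025
g(2.4463025) = 0.0131477
z4 = 2.4463025 − 0.0131477·(2.4463025 − 2.4387684) / (0.0131477 − (-0.1043701)) = 2.4463025 − (0.0000991)/(0.1175177) = 2.4454596

2.43877, 2.44630, 2.44546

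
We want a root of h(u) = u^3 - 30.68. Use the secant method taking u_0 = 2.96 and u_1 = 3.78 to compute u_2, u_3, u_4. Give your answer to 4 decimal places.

3.0986, 3.1247, 3.1306

h(2.96) = -4.745664, h(3.78) = 23.330152
u_2 = 3.780000 − 23.330152·(3.780000 − 2.960000) / (23.330152 − (-4.745664)) = 3.780000 − (19.130725)/(28.075816) = 3.098605
h(3.098605) = -0.929204
u_3 = 3.098605 − (-0.929204)·(3.098605 − 3.780000) / (-0.929204 − 23.330152) = 3.098605 − (0.633155)/(-24.259356) = 3.124704
h(3.124704) = -0.171085
u_4 = 3.124704 − (-0.171085)·(3.124704 − 3.098605) / (-0.171085 − (-0.929204)) = 3.124704 − (-0.004465)/(0.758119) = 3.130594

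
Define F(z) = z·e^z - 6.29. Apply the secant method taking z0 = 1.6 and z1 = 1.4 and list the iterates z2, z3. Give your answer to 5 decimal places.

F(1.6) = 1.6348519, F(1.4) = -0.6127200
z2 = 1.4000000 − (-0.6127200)·(1.4000000 − 1.6000000) / (-0.6127200 − 1.6348519) = 1.4000000 − (0.1225440)/(-2.2475719) = 1.4545228
F(1.4545228) = -0.0610938
z3 = 1.4545228 − (-0.0610938)·(1.4545228 − 1.4000000) / (-0.0610938 − (-0.6127200)) = 1.4545228 − (-0.0033310)/(0.5516262) = 1.4605614

1.45452, 1.46056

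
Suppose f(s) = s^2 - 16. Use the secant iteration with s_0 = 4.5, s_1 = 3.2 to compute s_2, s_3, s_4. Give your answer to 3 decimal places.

f(4.5) = 4.25000, f(3.2) = -5.76000
s_2 = 3.20000 − (-5.76000)·(3.20000 − 4.50000) / (-5.76000 − 4.25000) = 3.20000 − (7.48800)/(-10.01000) = 3.94805
f(3.94805) = -0.41289
s_3 = 3.94805 − (-0.41289)·(3.94805 − 3.20000) / (-0.41289 − (-5.76000)) = 3.94805 − (-0.30886)/(5.34711) = 4.00581
f(4.00581) = 0.04655
s_4 = 4.00581 − 0.04655·(4.00581 − 3.94805) / (0.04655 − (-0.41289)) = 4.00581 − (0.00269)/(0.45943) = 3.99996

3.948, 4.006, 4.000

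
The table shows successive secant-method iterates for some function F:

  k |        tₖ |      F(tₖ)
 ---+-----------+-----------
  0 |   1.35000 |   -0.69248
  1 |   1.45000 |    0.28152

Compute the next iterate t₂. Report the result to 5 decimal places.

1.42110

t₂ = 1.45000 − 0.28152·(1.45000 − 1.35000) / (0.28152 − (-0.69248))
   = 1.45000 − (0.0281520)/(0.9740000) = 1.4210965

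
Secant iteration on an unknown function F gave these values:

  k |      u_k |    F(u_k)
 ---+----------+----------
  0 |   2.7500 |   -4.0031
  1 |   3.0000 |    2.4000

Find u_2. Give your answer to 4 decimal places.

2.9063

u_2 = 3.0000 − 2.4000·(3.0000 − 2.7500) / (2.4000 − (-4.0031))
   = 3.0000 − (0.600000)/(6.403100) = 2.906295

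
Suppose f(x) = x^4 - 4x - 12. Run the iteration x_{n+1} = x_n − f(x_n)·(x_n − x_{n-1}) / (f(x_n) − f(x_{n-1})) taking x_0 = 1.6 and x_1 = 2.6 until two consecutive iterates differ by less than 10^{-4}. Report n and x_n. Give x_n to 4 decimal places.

f(1.6) = -11.846400, f(2.6) = 23.297600
x_2 = 2.600000 − 23.297600·(1.000000)/(35.144000) = 1.937082;  |Δ| = 0.662918
f(1.937082) = -5.668680
x_3 = 1.937082 − (-5.668680)·(-0.662918)/(-28.966280) = 2.066814;  |Δ| = 0.129733
f(2.066814) = -2.019653
x_4 = 2.066814 − (-2.019653)·(0.129733)/(3.649027) = 2.138618;  |Δ| = 0.071804
f(2.138618) = 0.364153
x_5 = 2.138618 − 0.364153·(0.071804)/(2.383806) = 2.127649;  |Δ| = 0.010969
f(2.127649) = -0.017843
x_6 = 2.127649 − (-0.017843)·(-0.010969)/(-0.381997) = 2.128162;  |Δ| = 0.000512
f(2.128162) = -0.000146
x_7 = 2.128162 − (-0.000146)·(0.000512)/(0.017697) = 2.128166;  |Δ| = 0.000004
|x_7 − x_6| = 0.000004 < 10^{-4}

n = 7, x_n = 2.1282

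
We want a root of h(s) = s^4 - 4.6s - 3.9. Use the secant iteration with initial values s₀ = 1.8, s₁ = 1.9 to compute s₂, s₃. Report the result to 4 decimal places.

h(1.8) = -1.682400, h(1.9) = 0.392100
s₂ = 1.900000 − 0.392100·(1.900000 − 1.800000) / (0.392100 − (-1.682400)) = 1.900000 − (0.039210)/(2.074500) = 1.881099
h(1.881099) = -0.031835
s₃ = 1.881099 − (-0.031835)·(1.881099 − 1.900000) / (-0.031835 − 0.392100) = 1.881099 − (0.000602)/(-0.423935) = 1.882518

1.8811, 1.8825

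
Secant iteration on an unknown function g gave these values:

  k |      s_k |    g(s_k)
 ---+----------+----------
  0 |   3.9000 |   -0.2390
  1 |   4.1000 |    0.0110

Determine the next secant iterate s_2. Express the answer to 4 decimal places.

s_2 = 4.1000 − 0.0110·(4.1000 − 3.9000) / (0.0110 − (-0.2390))
   = 4.1000 − (0.002200)/(0.250000) = 4.091200

4.0912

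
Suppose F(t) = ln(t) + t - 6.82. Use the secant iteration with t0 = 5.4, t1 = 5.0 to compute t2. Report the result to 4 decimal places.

F(5.4) = 0.266399, F(5.0) = -0.210562
t2 = 5.000000 − (-0.210562)·(5.000000 − 5.400000) / (-0.210562 − 0.266399) = 5.000000 − (0.084225)/(-0.476961) = 5.176586

5.1766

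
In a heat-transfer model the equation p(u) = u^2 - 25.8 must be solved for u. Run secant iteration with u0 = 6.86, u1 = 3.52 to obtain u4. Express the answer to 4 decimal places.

p(6.86) = 21.259600, p(3.52) = -13.409600
u2 = 3.520000 − (-13.409600)·(3.520000 − 6.860000) / (-13.409600 − 21.259600) = 3.520000 − (44.788064)/(-34.669200) = 4.811869
p(4.811869) = -2.645917
u3 = 4.811869 − (-2.645917)·(4.811869 − 3.520000) / (-2.645917 − (-13.409600)) = 4.811869 − (-3.418178)/(10.763683) = 5.129435
p(5.129435) = 0.511102
u4 = 5.129435 − 0.511102·(5.129435 − 4.811869) / (0.511102 − (-2.645917)) = 5.129435 − (0.162308)/(3.157018) = 5.078023

5.0780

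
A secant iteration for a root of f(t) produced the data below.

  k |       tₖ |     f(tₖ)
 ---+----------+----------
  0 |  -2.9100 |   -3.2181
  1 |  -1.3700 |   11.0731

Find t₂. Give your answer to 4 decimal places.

t₂ = -1.3700 − 11.0731·(-1.3700 − (-2.9100)) / (11.0731 − (-3.2181))
   = -1.3700 − (17.052574)/(14.291200) = -2.563222

-2.5632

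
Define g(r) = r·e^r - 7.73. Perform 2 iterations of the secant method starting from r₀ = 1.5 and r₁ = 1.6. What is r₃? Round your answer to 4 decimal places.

1.5847

g(1.5) = -1.007466, g(1.6) = 0.194852
r₂ = 1.600000 − 0.194852·(1.600000 − 1.500000) / (0.194852 − (-1.007466)) = 1.600000 − (0.019485)/(1.202318) = 1.583794
g(1.583794) = -0.011526
r₃ = 1.583794 − (-0.011526)·(1.583794 − 1.600000) / (-0.011526 − 0.194852) = 1.583794 − (0.000187)/(-0.206378) = 1.584699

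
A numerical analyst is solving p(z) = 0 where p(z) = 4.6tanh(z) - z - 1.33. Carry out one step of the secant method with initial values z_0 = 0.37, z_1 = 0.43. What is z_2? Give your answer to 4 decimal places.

p(0.37) = -0.071638, p(0.43) = 0.104478
z_2 = 0.430000 − 0.104478·(0.430000 − 0.370000) / (0.104478 − (-0.071638)) = 0.430000 − (0.006269)/(0.176116) = 0.394406

0.3944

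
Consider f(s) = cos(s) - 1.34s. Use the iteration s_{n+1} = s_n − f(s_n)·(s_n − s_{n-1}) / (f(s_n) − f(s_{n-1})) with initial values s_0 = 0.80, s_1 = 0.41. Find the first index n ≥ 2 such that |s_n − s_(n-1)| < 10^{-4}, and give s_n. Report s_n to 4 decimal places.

n = 5, s_n = 0.6112

f(0.80) = -0.375293, f(0.41) = 0.367721
s_2 = 0.410000 − 0.367721·(-0.390000)/(0.743014) = 0.603013;  |Δ| = 0.193013
f(0.603013) = 0.015594
s_3 = 0.603013 − 0.015594·(0.193013)/(-0.352127) = 0.611560;  |Δ| = 0.008548
f(0.611560) = -0.000737
s_4 = 0.611560 − (-0.000737)·(0.008548)/(-0.016331) = 0.611174;  |Δ| = 0.000386
f(0.611174) = 0.000001
s_5 = 0.611174 − 0.000001·(-0.000386)/(0.000739) = 0.611175;  |Δ| = 0.000001
|s_5 − s_4| = 0.000001 < 10^{-4}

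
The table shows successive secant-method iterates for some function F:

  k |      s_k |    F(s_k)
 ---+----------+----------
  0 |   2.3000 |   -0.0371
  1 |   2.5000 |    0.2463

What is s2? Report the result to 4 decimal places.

2.3262

s2 = 2.5000 − 0.2463·(2.5000 − 2.3000) / (0.2463 − (-0.0371))
   = 2.5000 − (0.049260)/(0.283400) = 2.326182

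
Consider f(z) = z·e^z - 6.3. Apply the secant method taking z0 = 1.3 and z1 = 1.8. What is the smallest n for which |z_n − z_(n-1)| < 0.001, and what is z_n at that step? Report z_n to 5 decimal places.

n = 5, z_n = 1.46125

f(1.3) = -1.5299143, f(1.8) = 4.5893654
z2 = 1.8000000 − 4.5893654·(0.5000000)/(6.1192798) = 1.4250077;  |Δ| = 0.3749923
f(1.4250077) = -0.3749748
z3 = 1.4250077 − (-0.3749748)·(-0.3749923)/(-4.9643402) = 1.4533323;  |Δ| = 0.0283245
f(1.4533323) = -0.0835980
z4 = 1.4533323 − (-0.0835980)·(0.0283245)/(0.2913768) = 1.4614588;  |Δ| = 0.0081265
f(1.4614588) = 0.0021689
z5 = 1.4614588 − 0.0021689·(0.0081265)/(0.0857669) = 1.4612533;  |Δ| = 0.0002055
|z5 − z4| = 0.0002055 < 0.001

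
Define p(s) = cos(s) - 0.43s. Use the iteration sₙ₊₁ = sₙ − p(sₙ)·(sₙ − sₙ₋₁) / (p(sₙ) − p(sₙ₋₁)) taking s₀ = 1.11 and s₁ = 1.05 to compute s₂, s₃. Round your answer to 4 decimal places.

p(1.11) = -0.032638, p(1.05) = 0.046071
s₂ = 1.050000 − 0.046071·(1.050000 − 1.110000) / (0.046071 − (-0.032638)) = 1.050000 − (-0.002764)/(0.078710) = 1.085120
p(1.085120) = 0.000205
s₃ = 1.085120 − 0.000205·(1.085120 − 1.050000) / (0.000205 − 0.046071) = 1.085120 − (0.000007)/(-0.045866) = 1.085277

1.0851, 1.0853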